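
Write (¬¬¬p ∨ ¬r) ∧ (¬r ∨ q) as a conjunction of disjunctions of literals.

(¬¬¬p ∨ ¬r) ∧ (¬r ∨ q)
= (¬p ∨ ¬r) ∧ (¬r ∨ q)   — double negation

(¬p ∨ ¬r) ∧ (¬r ∨ q)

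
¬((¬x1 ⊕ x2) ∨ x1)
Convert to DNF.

x2 ∧ ¬x1

¬((¬x1 ⊕ x2) ∨ x1)
= ¬((¬x1 ∧ ¬x2) ∨ (¬¬x1 ∧ x2) ∨ x1)   [expand ⊕]
= ¬(¬x1 ∧ ¬x2) ∧ ¬(¬¬x1 ∧ x2) ∧ ¬x1   [De Morgan]
= (¬¬x1 ∨ ¬¬x2) ∧ ¬(¬¬x1 ∧ x2) ∧ ¬x1   [De Morgan]
= (x1 ∨ ¬¬x2) ∧ ¬(¬¬x1 ∧ x2) ∧ ¬x1   [double negation]
= (x1 ∨ x2) ∧ ¬(¬¬x1 ∧ x2) ∧ ¬x1   [double negation]
= (x1 ∨ x2) ∧ (¬¬¬x1 ∨ ¬x2) ∧ ¬x1   [De Morgan]
= (x1 ∨ x2) ∧ (¬x1 ∨ ¬x2) ∧ ¬x1   [double negation]
= (x1 ∧ ¬x1 ∧ ¬x1) ∨ (x1 ∧ ¬x2 ∧ ¬x1) ∨ (x2 ∧ ¬x1 ∧ ¬x1) ∨ (x2 ∧ ¬x2 ∧ ¬x1)   [distribute ∧ over ∨]
= x2 ∧ ¬x1   [simplify]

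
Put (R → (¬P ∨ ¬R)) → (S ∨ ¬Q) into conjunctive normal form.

(R → (¬P ∨ ¬R)) → (S ∨ ¬Q)
= ¬(R → (¬P ∨ ¬R)) ∨ S ∨ ¬Q   (eliminate →)
= ¬(¬R ∨ ¬P ∨ ¬R) ∨ S ∨ ¬Q   (eliminate →)
= (¬¬R ∧ ¬¬P ∧ ¬¬R) ∨ S ∨ ¬Q   (De Morgan)
= (R ∧ ¬¬P ∧ ¬¬R) ∨ S ∨ ¬Q   (double negation)
= (R ∧ P ∧ ¬¬R) ∨ S ∨ ¬Q   (double negation)
= (R ∧ P ∧ R) ∨ S ∨ ¬Q   (double negation)
= (R ∨ S ∨ ¬Q) ∧ (P ∨ S ∨ ¬Q) ∧ (R ∨ S ∨ ¬Q)   (distribute ∨ over ∧)
= (R ∨ S ∨ ¬Q) ∧ (P ∨ S ∨ ¬Q)   (simplify)

(R ∨ S ∨ ¬Q) ∧ (P ∨ S ∨ ¬Q)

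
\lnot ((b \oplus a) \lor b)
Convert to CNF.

(\lnot a \lor b) \land \lnot b

\lnot ((b \oplus a) \lor b)
≡ \lnot (((b \lor a) \land \lnot (b \land a)) \lor b)   (expand \oplus)
≡ \lnot ((b \lor a) \land \lnot (b \land a)) \land \lnot b   (De Morgan)
≡ (\lnot (b \lor a) \lor \lnot \lnot (b \land a)) \land \lnot b   (De Morgan)
≡ ((\lnot b \land \lnot a) \lor \lnot \lnot (b \land a)) \land \lnot b   (De Morgan)
≡ ((\lnot b \land \lnot a) \lor (b \land a)) \land \lnot b   (double negation)
≡ (\lnot b \lor b) \land (\lnot b \lor a) \land (\lnot a \lor b) \land (\lnot a \lor a) \land \lnot b   (distribute \lor over \land)
≡ (\lnot a \lor b) \land \lnot b   (simplify)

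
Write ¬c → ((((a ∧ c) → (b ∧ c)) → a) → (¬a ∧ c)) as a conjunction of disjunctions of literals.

¬c → ((((a ∧ c) → (b ∧ c)) → a) → (¬a ∧ c))
= ¬¬c ∨ ((((a ∧ c) → (b ∧ c)) → a) → (¬a ∧ c))   (eliminate →)
= ¬¬c ∨ ¬(((a ∧ c) → (b ∧ c)) → a) ∨ (¬a ∧ c)   (eliminate →)
= ¬¬c ∨ ¬(¬((a ∧ c) → (b ∧ c)) ∨ a) ∨ (¬a ∧ c)   (eliminate →)
= ¬¬c ∨ ¬(¬(¬(a ∧ c) ∨ (b ∧ c)) ∨ a) ∨ (¬a ∧ c)   (eliminate →)
= c ∨ ¬(¬(¬(a ∧ c) ∨ (b ∧ c)) ∨ a) ∨ (¬a ∧ c)   (double negation)
= c ∨ (¬¬(¬(a ∧ c) ∨ (b ∧ c)) ∧ ¬a) ∨ (¬a ∧ c)   (De Morgan)
= c ∨ ((¬(a ∧ c) ∨ (b ∧ c)) ∧ ¬a) ∨ (¬a ∧ c)   (double negation)
= c ∨ ((¬a ∨ ¬c ∨ (b ∧ c)) ∧ ¬a) ∨ (¬a ∧ c)   (De Morgan)
= (c ∨ ¬a ∨ ¬c ∨ b ∨ ¬a) ∧ (c ∨ ¬a ∨ ¬c ∨ b ∨ c) ∧ (c ∨ ¬a ∨ ¬c ∨ c ∨ ¬a) ∧ (c ∨ ¬a ∨ ¬c ∨ c ∨ c) ∧ (c ∨ ¬a ∨ ¬a) ∧ (c ∨ ¬a ∨ c)   (distribute ∨ over ∧)
= c ∨ ¬a   (simplify)

c ∨ ¬a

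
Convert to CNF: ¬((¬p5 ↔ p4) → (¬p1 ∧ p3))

(p5 ∨ p4) ∧ (¬p4 ∨ ¬p5) ∧ (p1 ∨ ¬p3)

¬((¬p5 ↔ p4) → (¬p1 ∧ p3))
⇔ ¬(¬(¬p5 ↔ p4) ∨ (¬p1 ∧ p3))   [eliminate →]
⇔ ¬(¬((¬p5 → p4) ∧ (p4 → ¬p5)) ∨ (¬p1 ∧ p3))   [eliminate ↔]
⇔ ¬(¬((¬¬p5 ∨ p4) ∧ (p4 → ¬p5)) ∨ (¬p1 ∧ p3))   [eliminate →]
⇔ ¬(¬((¬¬p5 ∨ p4) ∧ (¬p4 ∨ ¬p5)) ∨ (¬p1 ∧ p3))   [eliminate →]
⇔ ¬¬((¬¬p5 ∨ p4) ∧ (¬p4 ∨ ¬p5)) ∧ ¬(¬p1 ∧ p3)   [De Morgan]
⇔ (¬¬p5 ∨ p4) ∧ (¬p4 ∨ ¬p5) ∧ ¬(¬p1 ∧ p3)   [double negation]
⇔ (p5 ∨ p4) ∧ (¬p4 ∨ ¬p5) ∧ ¬(¬p1 ∧ p3)   [double negation]
⇔ (p5 ∨ p4) ∧ (¬p4 ∨ ¬p5) ∧ (¬¬p1 ∨ ¬p3)   [De Morgan]
⇔ (p5 ∨ p4) ∧ (¬p4 ∨ ¬p5) ∧ (p1 ∨ ¬p3)   [double negation]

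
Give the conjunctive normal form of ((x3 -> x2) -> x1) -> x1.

((x3 -> x2) -> x1) -> x1
≡ ~((x3 -> x2) -> x1) | x1
≡ ~(~(x3 -> x2) | x1) | x1
≡ ~(~(~x3 | x2) | x1) | x1
≡ (~~(~x3 | x2) & ~x1) | x1
≡ ((~x3 | x2) & ~x1) | x1
≡ (~x3 | x2 | x1) & (~x1 | x1)
≡ ~x3 | x2 | x1

~x3 | x2 | x1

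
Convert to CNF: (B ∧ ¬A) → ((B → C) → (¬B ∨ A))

¬B ∨ A ∨ ¬C

(B ∧ ¬A) → ((B → C) → (¬B ∨ A))
= ¬(B ∧ ¬A) ∨ ((B → C) → (¬B ∨ A))   [eliminate →]
= ¬(B ∧ ¬A) ∨ ¬(B → C) ∨ ¬B ∨ A   [eliminate →]
= ¬(B ∧ ¬A) ∨ ¬(¬B ∨ C) ∨ ¬B ∨ A   [eliminate →]
= ¬B ∨ ¬¬A ∨ ¬(¬B ∨ C) ∨ ¬B ∨ A   [De Morgan]
= ¬B ∨ A ∨ ¬(¬B ∨ C) ∨ ¬B ∨ A   [double negation]
= ¬B ∨ A ∨ (¬¬B ∧ ¬C) ∨ ¬B ∨ A   [De Morgan]
= ¬B ∨ A ∨ (B ∧ ¬C) ∨ ¬B ∨ A   [double negation]
= (¬B ∨ A ∨ B ∨ ¬B ∨ A) ∧ (¬B ∨ A ∨ ¬C ∨ ¬B ∨ A)   [distribute ∨ over ∧]
= ¬B ∨ A ∨ ¬C   [simplify]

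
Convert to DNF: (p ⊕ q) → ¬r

(p ⊕ q) → ¬r
= ¬(p ⊕ q) ∨ ¬r   — eliminate →
= ¬((p ∧ ¬q) ∨ (¬p ∧ q)) ∨ ¬r   — expand ⊕
= (¬(p ∧ ¬q) ∧ ¬(¬p ∧ q)) ∨ ¬r   — De Morgan
= ((¬p ∨ ¬¬q) ∧ ¬(¬p ∧ q)) ∨ ¬r   — De Morgan
= ((¬p ∨ q) ∧ ¬(¬p ∧ q)) ∨ ¬r   — double negation
= ((¬p ∨ q) ∧ (¬¬p ∨ ¬q)) ∨ ¬r   — De Morgan
= ((¬p ∨ q) ∧ (p ∨ ¬q)) ∨ ¬r   — double negation
= (¬p ∧ p) ∨ (¬p ∧ ¬q) ∨ (q ∧ p) ∨ (q ∧ ¬q) ∨ ¬r   — distribute ∧ over ∨
= (¬p ∧ ¬q) ∨ (q ∧ p) ∨ ¬r   — simplify

(¬p ∧ ¬q) ∨ (q ∧ p) ∨ ¬r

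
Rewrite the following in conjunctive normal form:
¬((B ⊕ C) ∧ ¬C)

¬((B ⊕ C) ∧ ¬C)
= ¬((B ∨ C) ∧ ¬(B ∧ C) ∧ ¬C)   (expand ⊕)
= ¬(B ∨ C) ∨ ¬¬(B ∧ C) ∨ ¬¬C   (De Morgan)
= (¬B ∧ ¬C) ∨ ¬¬(B ∧ C) ∨ ¬¬C   (De Morgan)
= (¬B ∧ ¬C) ∨ (B ∧ C) ∨ ¬¬C   (double negation)
= (¬B ∧ ¬C) ∨ (B ∧ C) ∨ C   (double negation)
= (¬B ∨ B ∨ C) ∧ (¬B ∨ C ∨ C) ∧ (¬C ∨ B ∨ C) ∧ (¬C ∨ C ∨ C)   (distribute ∨ over ∧)
= ¬B ∨ C   (simplify)

¬B ∨ C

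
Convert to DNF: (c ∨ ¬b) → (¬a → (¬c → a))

(¬c ∧ b) ∨ a ∨ c

(c ∨ ¬b) → (¬a → (¬c → a))
≡ ¬(c ∨ ¬b) ∨ (¬a → (¬c → a))   [eliminate →]
≡ ¬(c ∨ ¬b) ∨ ¬¬a ∨ (¬c → a)   [eliminate →]
≡ ¬(c ∨ ¬b) ∨ ¬¬a ∨ ¬¬c ∨ a   [eliminate →]
≡ (¬c ∧ ¬¬b) ∨ ¬¬a ∨ ¬¬c ∨ a   [De Morgan]
≡ (¬c ∧ b) ∨ ¬¬a ∨ ¬¬c ∨ a   [double negation]
≡ (¬c ∧ b) ∨ a ∨ ¬¬c ∨ a   [double negation]
≡ (¬c ∧ b) ∨ a ∨ c ∨ a   [double negation]
≡ (¬c ∧ b) ∨ a ∨ c   [simplify]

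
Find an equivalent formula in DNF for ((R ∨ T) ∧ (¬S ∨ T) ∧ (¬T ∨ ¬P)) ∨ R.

(T ∧ ¬P) ∨ R

((R ∨ T) ∧ (¬S ∨ T) ∧ (¬T ∨ ¬P)) ∨ R
= (R ∧ ¬S ∧ ¬T) ∨ (R ∧ ¬S ∧ ¬P) ∨ (R ∧ T ∧ ¬T) ∨ (R ∧ T ∧ ¬P) ∨ (T ∧ ¬S ∧ ¬T) ∨ (T ∧ ¬S ∧ ¬P) ∨ (T ∧ T ∧ ¬T) ∨ (T ∧ T ∧ ¬P) ∨ R   [distribute ∧ over ∨]
= (T ∧ ¬P) ∨ R   [simplify]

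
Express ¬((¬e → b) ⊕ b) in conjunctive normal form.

¬e ∨ b

¬((¬e → b) ⊕ b)
≡ ¬(((¬e → b) ∨ b) ∧ ¬((¬e → b) ∧ b))   [expand ⊕]
≡ ¬((¬¬e ∨ b ∨ b) ∧ ¬((¬e → b) ∧ b))   [eliminate →]
≡ ¬((¬¬e ∨ b ∨ b) ∧ ¬((¬¬e ∨ b) ∧ b))   [eliminate →]
≡ ¬(¬¬e ∨ b ∨ b) ∨ ¬¬((¬¬e ∨ b) ∧ b)   [De Morgan]
≡ (¬¬¬e ∧ ¬b ∧ ¬b) ∨ ¬¬((¬¬e ∨ b) ∧ b)   [De Morgan]
≡ (¬e ∧ ¬b ∧ ¬b) ∨ ¬¬((¬¬e ∨ b) ∧ b)   [double negation]
≡ (¬e ∧ ¬b ∧ ¬b) ∨ ((¬¬e ∨ b) ∧ b)   [double negation]
≡ (¬e ∧ ¬b ∧ ¬b) ∨ ((e ∨ b) ∧ b)   [double negation]
≡ (¬e ∨ e ∨ b) ∧ (¬e ∨ b) ∧ (¬b ∨ e ∨ b) ∧ (¬b ∨ b) ∧ (¬b ∨ e ∨ b) ∧ (¬b ∨ b)   [distribute ∨ over ∧]
≡ ¬e ∨ b   [simplify]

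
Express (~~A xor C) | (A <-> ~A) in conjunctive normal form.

(~~A xor C) | (A <-> ~A)
⇔ ((~~A | C) & ~(~~A & C)) | (A <-> ~A)
⇔ ((~~A | C) & ~(~~A & C)) | ((A -> ~A) & (~A -> A))
⇔ ((~~A | C) & ~(~~A & C)) | ((~A | ~A) & (~A -> A))
⇔ ((~~A | C) & ~(~~A & C)) | ((~A | ~A) & (~~A | A))
⇔ ((A | C) & ~(~~A & C)) | ((~A | ~A) & (~~A | A))
⇔ ((A | C) & (~~~A | ~C)) | ((~A | ~A) & (~~A | A))
⇔ ((A | C) & (~A | ~C)) | ((~A | ~A) & (~~A | A))
⇔ ((A | C) & (~A | ~C)) | ((~A | ~A) & (A | A))
⇔ (A | C | ~A | ~A) & (A | C | A | A) & (~A | ~C | ~A | ~A) & (~A | ~C | A | A)
⇔ (A | C) & (~A | ~C)

(A | C) & (~A | ~C)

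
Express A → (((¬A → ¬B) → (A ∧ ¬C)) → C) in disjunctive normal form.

A → (((¬A → ¬B) → (A ∧ ¬C)) → C)
= ¬A ∨ (((¬A → ¬B) → (A ∧ ¬C)) → C)   [eliminate →]
= ¬A ∨ ¬((¬A → ¬B) → (A ∧ ¬C)) ∨ C   [eliminate →]
= ¬A ∨ ¬(¬(¬A → ¬B) ∨ (A ∧ ¬C)) ∨ C   [eliminate →]
= ¬A ∨ ¬(¬(¬¬A ∨ ¬B) ∨ (A ∧ ¬C)) ∨ C   [eliminate →]
= ¬A ∨ (¬¬(¬¬A ∨ ¬B) ∧ ¬(A ∧ ¬C)) ∨ C   [De Morgan]
= ¬A ∨ ((¬¬A ∨ ¬B) ∧ ¬(A ∧ ¬C)) ∨ C   [double negation]
= ¬A ∨ ((A ∨ ¬B) ∧ ¬(A ∧ ¬C)) ∨ C   [double negation]
= ¬A ∨ ((A ∨ ¬B) ∧ (¬A ∨ ¬¬C)) ∨ C   [De Morgan]
= ¬A ∨ ((A ∨ ¬B) ∧ (¬A ∨ C)) ∨ C   [double negation]
= ¬A ∨ (A ∧ ¬A) ∨ (A ∧ C) ∨ (¬B ∧ ¬A) ∨ (¬B ∧ C) ∨ C   [distribute ∧ over ∨]
= ¬A ∨ C   [simplify]

¬A ∨ C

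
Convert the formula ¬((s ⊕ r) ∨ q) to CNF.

¬((s ⊕ r) ∨ q)
⇔ ¬(((s ∨ r) ∧ ¬(s ∧ r)) ∨ q)   [expand ⊕]
⇔ ¬((s ∨ r) ∧ ¬(s ∧ r)) ∧ ¬q   [De Morgan]
⇔ (¬(s ∨ r) ∨ ¬¬(s ∧ r)) ∧ ¬q   [De Morgan]
⇔ ((¬s ∧ ¬r) ∨ ¬¬(s ∧ r)) ∧ ¬q   [De Morgan]
⇔ ((¬s ∧ ¬r) ∨ (s ∧ r)) ∧ ¬q   [double negation]
⇔ (¬s ∨ s) ∧ (¬s ∨ r) ∧ (¬r ∨ s) ∧ (¬r ∨ r) ∧ ¬q   [distribute ∨ over ∧]
⇔ (¬s ∨ r) ∧ (¬r ∨ s) ∧ ¬q   [simplify]

(¬s ∨ r) ∧ (¬r ∨ s) ∧ ¬q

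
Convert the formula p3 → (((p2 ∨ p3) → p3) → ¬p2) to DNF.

¬p3 ∨ ¬p2

p3 → (((p2 ∨ p3) → p3) → ¬p2)
≡ ¬p3 ∨ (((p2 ∨ p3) → p3) → ¬p2)   (eliminate →)
≡ ¬p3 ∨ ¬((p2 ∨ p3) → p3) ∨ ¬p2   (eliminate →)
≡ ¬p3 ∨ ¬(¬(p2 ∨ p3) ∨ p3) ∨ ¬p2   (eliminate →)
≡ ¬p3 ∨ (¬¬(p2 ∨ p3) ∧ ¬p3) ∨ ¬p2   (De Morgan)
≡ ¬p3 ∨ ((p2 ∨ p3) ∧ ¬p3) ∨ ¬p2   (double negation)
≡ ¬p3 ∨ (p2 ∧ ¬p3) ∨ (p3 ∧ ¬p3) ∨ ¬p2   (distribute ∧ over ∨)
≡ ¬p3 ∨ ¬p2   (simplify)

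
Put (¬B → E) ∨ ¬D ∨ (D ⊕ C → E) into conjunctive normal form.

(¬B → E) ∨ ¬D ∨ (D ⊕ C → E)
≡ ¬¬B ∨ E ∨ ¬D ∨ (D ⊕ C → E)   (eliminate →)
≡ ¬¬B ∨ E ∨ ¬D ∨ ¬(D ⊕ C) ∨ E   (eliminate →)
≡ ¬¬B ∨ E ∨ ¬D ∨ ¬((D ∨ C) ∧ ¬(D ∧ C)) ∨ E   (expand ⊕)
≡ B ∨ E ∨ ¬D ∨ ¬((D ∨ C) ∧ ¬(D ∧ C)) ∨ E   (double negation)
≡ B ∨ E ∨ ¬D ∨ ¬(D ∨ C) ∨ ¬¬(D ∧ C) ∨ E   (De Morgan)
≡ B ∨ E ∨ ¬D ∨ ¬D ∧ ¬C ∨ ¬¬(D ∧ C) ∨ E   (De Morgan)
≡ B ∨ E ∨ ¬D ∨ ¬D ∧ ¬C ∨ D ∧ C ∨ E   (double negation)
≡ (B ∨ E ∨ ¬D ∨ ¬D ∨ D ∨ E) ∧ (B ∨ E ∨ ¬D ∨ ¬D ∨ C ∨ E) ∧ (B ∨ E ∨ ¬D ∨ ¬C ∨ D ∨ E) ∧ (B ∨ E ∨ ¬D ∨ ¬C ∨ C ∨ E)   (distribute ∨ over ∧)
≡ B ∨ E ∨ ¬D ∨ C   (simplify)

B ∨ E ∨ ¬D ∨ C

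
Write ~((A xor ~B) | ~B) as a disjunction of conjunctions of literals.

~((A xor ~B) | ~B)
⇔ ~((A & ~~B) | (~A & ~B) | ~B)   (expand xor)
⇔ ~(A & ~~B) & ~(~A & ~B) & ~~B   (De Morgan)
⇔ (~A | ~~~B) & ~(~A & ~B) & ~~B   (De Morgan)
⇔ (~A | ~B) & ~(~A & ~B) & ~~B   (double negation)
⇔ (~A | ~B) & (~~A | ~~B) & ~~B   (De Morgan)
⇔ (~A | ~B) & (A | ~~B) & ~~B   (double negation)
⇔ (~A | ~B) & (A | B) & ~~B   (double negation)
⇔ (~A | ~B) & (A | B) & B   (double negation)
⇔ (~A & A & B) | (~A & B & B) | (~B & A & B) | (~B & B & B)   (distribute & over |)
⇔ ~A & B   (simplify)

~A & B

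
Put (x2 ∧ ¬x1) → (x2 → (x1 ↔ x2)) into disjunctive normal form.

¬x2 ∨ x1

(x2 ∧ ¬x1) → (x2 → (x1 ↔ x2))
= ¬(x2 ∧ ¬x1) ∨ (x2 → (x1 ↔ x2))   [eliminate →]
= ¬(x2 ∧ ¬x1) ∨ ¬x2 ∨ (x1 ↔ x2)   [eliminate →]
= ¬(x2 ∧ ¬x1) ∨ ¬x2 ∨ ((x1 → x2) ∧ (x2 → x1))   [eliminate ↔]
= ¬(x2 ∧ ¬x1) ∨ ¬x2 ∨ ((¬x1 ∨ x2) ∧ (x2 → x1))   [eliminate →]
= ¬(x2 ∧ ¬x1) ∨ ¬x2 ∨ ((¬x1 ∨ x2) ∧ (¬x2 ∨ x1))   [eliminate →]
= ¬x2 ∨ ¬¬x1 ∨ ¬x2 ∨ ((¬x1 ∨ x2) ∧ (¬x2 ∨ x1))   [De Morgan]
= ¬x2 ∨ x1 ∨ ¬x2 ∨ ((¬x1 ∨ x2) ∧ (¬x2 ∨ x1))   [double negation]
= ¬x2 ∨ x1 ∨ ¬x2 ∨ (¬x1 ∧ ¬x2) ∨ (¬x1 ∧ x1) ∨ (x2 ∧ ¬x2) ∨ (x2 ∧ x1)   [distribute ∧ over ∨]
= ¬x2 ∨ x1   [simplify]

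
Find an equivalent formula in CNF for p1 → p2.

¬p1 ∨ p2

p1 → p2
≡ ¬p1 ∨ p2   (eliminate →)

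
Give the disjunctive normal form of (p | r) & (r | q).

(p | r) & (r | q)
≡ (p & r) | (p & q) | (r & r) | (r & q)   [distribute & over |]
≡ (p & q) | r   [simplify]

(p & q) | r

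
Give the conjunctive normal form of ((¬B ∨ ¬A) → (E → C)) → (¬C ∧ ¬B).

((¬B ∨ ¬A) → (E → C)) → (¬C ∧ ¬B)
≡ ¬((¬B ∨ ¬A) → (E → C)) ∨ (¬C ∧ ¬B)   (eliminate →)
≡ ¬(¬(¬B ∨ ¬A) ∨ (E → C)) ∨ (¬C ∧ ¬B)   (eliminate →)
≡ ¬(¬(¬B ∨ ¬A) ∨ ¬E ∨ C) ∨ (¬C ∧ ¬B)   (eliminate →)
≡ (¬¬(¬B ∨ ¬A) ∧ ¬¬E ∧ ¬C) ∨ (¬C ∧ ¬B)   (De Morgan)
≡ ((¬B ∨ ¬A) ∧ ¬¬E ∧ ¬C) ∨ (¬C ∧ ¬B)   (double negation)
≡ ((¬B ∨ ¬A) ∧ E ∧ ¬C) ∨ (¬C ∧ ¬B)   (double negation)
≡ (¬B ∨ ¬A ∨ ¬C) ∧ (¬B ∨ ¬A ∨ ¬B) ∧ (E ∨ ¬C) ∧ (E ∨ ¬B) ∧ (¬C ∨ ¬C) ∧ (¬C ∨ ¬B)   (distribute ∨ over ∧)
≡ (¬B ∨ ¬A) ∧ (E ∨ ¬B) ∧ ¬C   (simplify)

(¬B ∨ ¬A) ∧ (E ∨ ¬B) ∧ ¬C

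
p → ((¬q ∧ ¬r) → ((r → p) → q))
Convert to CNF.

p → ((¬q ∧ ¬r) → ((r → p) → q))
≡ ¬p ∨ ((¬q ∧ ¬r) → ((r → p) → q))   (eliminate →)
≡ ¬p ∨ ¬(¬q ∧ ¬r) ∨ ((r → p) → q)   (eliminate →)
≡ ¬p ∨ ¬(¬q ∧ ¬r) ∨ ¬(r → p) ∨ q   (eliminate →)
≡ ¬p ∨ ¬(¬q ∧ ¬r) ∨ ¬(¬r ∨ p) ∨ q   (eliminate →)
≡ ¬p ∨ ¬¬q ∨ ¬¬r ∨ ¬(¬r ∨ p) ∨ q   (De Morgan)
≡ ¬p ∨ q ∨ ¬¬r ∨ ¬(¬r ∨ p) ∨ q   (double negation)
≡ ¬p ∨ q ∨ r ∨ ¬(¬r ∨ p) ∨ q   (double negation)
≡ ¬p ∨ q ∨ r ∨ (¬¬r ∧ ¬p) ∨ q   (De Morgan)
≡ ¬p ∨ q ∨ r ∨ (r ∧ ¬p) ∨ q   (double negation)
≡ (¬p ∨ q ∨ r ∨ r ∨ q) ∧ (¬p ∨ q ∨ r ∨ ¬p ∨ q)   (distribute ∨ over ∧)
≡ ¬p ∨ q ∨ r   (simplify)

¬p ∨ q ∨ r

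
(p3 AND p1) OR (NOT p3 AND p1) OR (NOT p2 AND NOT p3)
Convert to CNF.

(p3 AND p1) OR (NOT p3 AND p1) OR (NOT p2 AND NOT p3)
≡ (p3 OR NOT p3 OR NOT p2) AND (p3 OR NOT p3 OR NOT p3) AND (p3 OR p1 OR NOT p2) AND (p3 OR p1 OR NOT p3) AND (p1 OR NOT p3 OR NOT p2) AND (p1 OR NOT p3 OR NOT p3) AND (p1 OR p1 OR NOT p2) AND (p1 OR p1 OR NOT p3)   [distribute OR over AND]
≡ (p1 OR NOT p3) AND (p1 OR NOT p2)   [simplify]

(p1 OR NOT p3) AND (p1 OR NOT p2)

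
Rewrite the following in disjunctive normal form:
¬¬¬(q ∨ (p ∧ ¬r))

(¬q ∧ ¬p) ∨ (¬q ∧ r)

¬¬¬(q ∨ (p ∧ ¬r))
≡ ¬(q ∨ (p ∧ ¬r))   [double negation]
≡ ¬q ∧ ¬(p ∧ ¬r)   [De Morgan]
≡ ¬q ∧ (¬p ∨ ¬¬r)   [De Morgan]
≡ ¬q ∧ (¬p ∨ r)   [double negation]
≡ (¬q ∧ ¬p) ∨ (¬q ∧ r)   [distribute ∧ over ∨]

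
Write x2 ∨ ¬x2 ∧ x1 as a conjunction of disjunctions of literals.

x2 ∨ x1

x2 ∨ ¬x2 ∧ x1
⇔ (x2 ∨ ¬x2) ∧ (x2 ∨ x1)
⇔ x2 ∨ x1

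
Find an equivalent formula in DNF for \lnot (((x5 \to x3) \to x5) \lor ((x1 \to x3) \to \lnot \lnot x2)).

\lnot (((x5 \to x3) \to x5) \lor ((x1 \to x3) \to \lnot \lnot x2))
= \lnot (\lnot (x5 \to x3) \lor x5 \lor ((x1 \to x3) \to \lnot \lnot x2))
= \lnot (\lnot (\lnot x5 \lor x3) \lor x5 \lor ((x1 \to x3) \to \lnot \lnot x2))
= \lnot (\lnot (\lnot x5 \lor x3) \lor x5 \lor \lnot (x1 \to x3) \lor \lnot \lnot x2)
= \lnot (\lnot (\lnot x5 \lor x3) \lor x5 \lor \lnot (\lnot x1 \lor x3) \lor \lnot \lnot x2)
= \lnot \lnot (\lnot x5 \lor x3) \land \lnot x5 \land \lnot \lnot (\lnot x1 \lor x3) \land \lnot \lnot \lnot x2
= (\lnot x5 \lor x3) \land \lnot x5 \land \lnot \lnot (\lnot x1 \lor x3) \land \lnot \lnot \lnot x2
= (\lnot x5 \lor x3) \land \lnot x5 \land (\lnot x1 \lor x3) \land \lnot \lnot \lnot x2
= (\lnot x5 \lor x3) \land \lnot x5 \land (\lnot x1 \lor x3) \land \lnot x2
= (\lnot x5 \land \lnot x5 \land \lnot x1 \land \lnot x2) \lor (\lnot x5 \land \lnot x5 \land x3 \land \lnot x2) \lor (x3 \land \lnot x5 \land \lnot x1 \land \lnot x2) \lor (x3 \land \lnot x5 \land x3 \land \lnot x2)
= (\lnot x5 \land \lnot x1 \land \lnot x2) \lor (\lnot x5 \land x3 \land \lnot x2)

(\lnot x5 \land \lnot x1 \land \lnot x2) \lor (\lnot x5 \land x3 \land \lnot x2)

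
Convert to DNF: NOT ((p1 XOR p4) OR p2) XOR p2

(NOT p1 AND NOT p4 AND NOT p2) OR (p4 AND p1 AND NOT p2) OR p2

NOT ((p1 XOR p4) OR p2) XOR p2
≡ (NOT ((p1 XOR p4) OR p2) AND NOT p2) OR (NOT NOT ((p1 XOR p4) OR p2) AND p2)   (expand XOR)
≡ (NOT ((p1 AND NOT p4) OR (NOT p1 AND p4) OR p2) AND NOT p2) OR (NOT NOT ((p1 XOR p4) OR p2) AND p2)   (expand XOR)
≡ (NOT ((p1 AND NOT p4) OR (NOT p1 AND p4) OR p2) AND NOT p2) OR (NOT NOT ((p1 AND NOT p4) OR (NOT p1 AND p4) OR p2) AND p2)   (expand XOR)
≡ (NOT (p1 AND NOT p4) AND NOT (NOT p1 AND p4) AND NOT p2 AND NOT p2) OR (NOT NOT ((p1 AND NOT p4) OR (NOT p1 AND p4) OR p2) AND p2)   (De Morgan)
≡ ((NOT p1 OR NOT NOT p4) AND NOT (NOT p1 AND p4) AND NOT p2 AND NOT p2) OR (NOT NOT ((p1 AND NOT p4) OR (NOT p1 AND p4) OR p2) AND p2)   (De Morgan)
≡ ((NOT p1 OR p4) AND NOT (NOT p1 AND p4) AND NOT p2 AND NOT p2) OR (NOT NOT ((p1 AND NOT p4) OR (NOT p1 AND p4) OR p2) AND p2)   (double negation)
≡ ((NOT p1 OR p4) AND (NOT NOT p1 OR NOT p4) AND NOT p2 AND NOT p2) OR (NOT NOT ((p1 AND NOT p4) OR (NOT p1 AND p4) OR p2) AND p2)   (De Morgan)
≡ ((NOT p1 OR p4) AND (p1 OR NOT p4) AND NOT p2 AND NOT p2) OR (NOT NOT ((p1 AND NOT p4) OR (NOT p1 AND p4) OR p2) AND p2)   (double negation)
≡ ((NOT p1 OR p4) AND (p1 OR NOT p4) AND NOT p2 AND NOT p2) OR (((p1 AND NOT p4) OR (NOT p1 AND p4) OR p2) AND p2)   (double negation)
≡ (NOT p1 AND p1 AND NOT p2 AND NOT p2) OR (NOT p1 AND NOT p4 AND NOT p2 AND NOT p2) OR (p4 AND p1 AND NOT p2 AND NOT p2) OR (p4 AND NOT p4 AND NOT p2 AND NOT p2) OR (p1 AND NOT p4 AND p2) OR (NOT p1 AND p4 AND p2) OR (p2 AND p2)   (distribute AND over OR)
≡ (NOT p1 AND NOT p4 AND NOT p2) OR (p4 AND p1 AND NOT p2) OR p2   (simplify)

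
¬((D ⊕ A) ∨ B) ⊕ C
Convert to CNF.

¬((D ⊕ A) ∨ B) ⊕ C
≡ (¬((D ⊕ A) ∨ B) ∨ C) ∧ ¬(¬((D ⊕ A) ∨ B) ∧ C)   (expand ⊕)
≡ (¬(((D ∨ A) ∧ ¬(D ∧ A)) ∨ B) ∨ C) ∧ ¬(¬((D ⊕ A) ∨ B) ∧ C)   (expand ⊕)
≡ (¬(((D ∨ A) ∧ ¬(D ∧ A)) ∨ B) ∨ C) ∧ ¬(¬(((D ∨ A) ∧ ¬(D ∧ A)) ∨ B) ∧ C)   (expand ⊕)
≡ ((¬((D ∨ A) ∧ ¬(D ∧ A)) ∧ ¬B) ∨ C) ∧ ¬(¬(((D ∨ A) ∧ ¬(D ∧ A)) ∨ B) ∧ C)   (De Morgan)
≡ (((¬(D ∨ A) ∨ ¬¬(D ∧ A)) ∧ ¬B) ∨ C) ∧ ¬(¬(((D ∨ A) ∧ ¬(D ∧ A)) ∨ B) ∧ C)   (De Morgan)
≡ ((((¬D ∧ ¬A) ∨ ¬¬(D ∧ A)) ∧ ¬B) ∨ C) ∧ ¬(¬(((D ∨ A) ∧ ¬(D ∧ A)) ∨ B) ∧ C)   (De Morgan)
≡ ((((¬D ∧ ¬A) ∨ (D ∧ A)) ∧ ¬B) ∨ C) ∧ ¬(¬(((D ∨ A) ∧ ¬(D ∧ A)) ∨ B) ∧ C)   (double negation)
≡ ((((¬D ∧ ¬A) ∨ (D ∧ A)) ∧ ¬B) ∨ C) ∧ (¬¬(((D ∨ A) ∧ ¬(D ∧ A)) ∨ B) ∨ ¬C)   (De Morgan)
≡ ((((¬D ∧ ¬A) ∨ (D ∧ A)) ∧ ¬B) ∨ C) ∧ (((D ∨ A) ∧ ¬(D ∧ A)) ∨ B ∨ ¬C)   (double negation)
≡ ((((¬D ∧ ¬A) ∨ (D ∧ A)) ∧ ¬B) ∨ C) ∧ (((D ∨ A) ∧ (¬D ∨ ¬A)) ∨ B ∨ ¬C)   (De Morgan)
≡ (¬D ∨ D ∨ C) ∧ (¬D ∨ A ∨ C) ∧ (¬A ∨ D ∨ C) ∧ (¬A ∨ A ∨ C) ∧ (¬B ∨ C) ∧ (D ∨ A ∨ B ∨ ¬C) ∧ (¬D ∨ ¬A ∨ B ∨ ¬C)   (distribute ∨ over ∧)
≡ (¬D ∨ A ∨ C) ∧ (¬A ∨ D ∨ C) ∧ (¬B ∨ C) ∧ (D ∨ A ∨ B ∨ ¬C) ∧ (¬D ∨ ¬A ∨ B ∨ ¬C)   (simplify)

(¬D ∨ A ∨ C) ∧ (¬A ∨ D ∨ C) ∧ (¬B ∨ C) ∧ (D ∨ A ∨ B ∨ ¬C) ∧ (¬D ∨ ¬A ∨ B ∨ ¬C)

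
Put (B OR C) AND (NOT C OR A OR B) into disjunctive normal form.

(B OR C) AND (NOT C OR A OR B)
≡ (B AND NOT C) OR (B AND A) OR (B AND B) OR (C AND NOT C) OR (C AND A) OR (C AND B)   — distribute AND over OR
≡ B OR (C AND A)   — simplify

B OR (C AND A)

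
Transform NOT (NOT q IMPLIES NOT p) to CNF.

NOT (NOT q IMPLIES NOT p)
≡ NOT (NOT NOT q OR NOT p)   — eliminate IMPLIES
≡ NOT NOT NOT q AND NOT NOT p   — De Morgan
≡ NOT q AND NOT NOT p   — double negation
≡ NOT q AND p   — double negation

NOT q AND p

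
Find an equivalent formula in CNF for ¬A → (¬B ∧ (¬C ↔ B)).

(A ∨ ¬B) ∧ (A ∨ C ∨ B)

¬A → (¬B ∧ (¬C ↔ B))
≡ ¬¬A ∨ (¬B ∧ (¬C ↔ B))   (eliminate →)
≡ ¬¬A ∨ (¬B ∧ (¬C → B) ∧ (B → ¬C))   (eliminate ↔)
≡ ¬¬A ∨ (¬B ∧ (¬¬C ∨ B) ∧ (B → ¬C))   (eliminate →)
≡ ¬¬A ∨ (¬B ∧ (¬¬C ∨ B) ∧ (¬B ∨ ¬C))   (eliminate →)
≡ A ∨ (¬B ∧ (¬¬C ∨ B) ∧ (¬B ∨ ¬C))   (double negation)
≡ A ∨ (¬B ∧ (C ∨ B) ∧ (¬B ∨ ¬C))   (double negation)
≡ (A ∨ ¬B) ∧ (A ∨ C ∨ B) ∧ (A ∨ ¬B ∨ ¬C)   (distribute ∨ over ∧)
≡ (A ∨ ¬B) ∧ (A ∨ C ∨ B)   (simplify)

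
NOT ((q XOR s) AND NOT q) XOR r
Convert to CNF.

(NOT s OR q OR r) AND (q OR s OR NOT r) AND (NOT q OR NOT r)

NOT ((q XOR s) AND NOT q) XOR r
⇔ (NOT ((q XOR s) AND NOT q) OR r) AND NOT (NOT ((q XOR s) AND NOT q) AND r)   [expand XOR]
⇔ (NOT ((q OR s) AND NOT (q AND s) AND NOT q) OR r) AND NOT (NOT ((q XOR s) AND NOT q) AND r)   [expand XOR]
⇔ (NOT ((q OR s) AND NOT (q AND s) AND NOT q) OR r) AND NOT (NOT ((q OR s) AND NOT (q AND s) AND NOT q) AND r)   [expand XOR]
⇔ (NOT (q OR s) OR NOT NOT (q AND s) OR NOT NOT q OR r) AND NOT (NOT ((q OR s) AND NOT (q AND s) AND NOT q) AND r)   [De Morgan]
⇔ ((NOT q AND NOT s) OR NOT NOT (q AND s) OR NOT NOT q OR r) AND NOT (NOT ((q OR s) AND NOT (q AND s) AND NOT q) AND r)   [De Morgan]
⇔ ((NOT q AND NOT s) OR (q AND s) OR NOT NOT q OR r) AND NOT (NOT ((q OR s) AND NOT (q AND s) AND NOT q) AND r)   [double negation]
⇔ ((NOT q AND NOT s) OR (q AND s) OR q OR r) AND NOT (NOT ((q OR s) AND NOT (q AND s) AND NOT q) AND r)   [double negation]
⇔ ((NOT q AND NOT s) OR (q AND s) OR q OR r) AND (NOT NOT ((q OR s) AND NOT (q AND s) AND NOT q) OR NOT r)   [De Morgan]
⇔ ((NOT q AND NOT s) OR (q AND s) OR q OR r) AND (((q OR s) AND NOT (q AND s) AND NOT q) OR NOT r)   [double negation]
⇔ ((NOT q AND NOT s) OR (q AND s) OR q OR r) AND (((q OR s) AND (NOT q OR NOT s) AND NOT q) OR NOT r)   [De Morgan]
⇔ (NOT q OR q OR q OR r) AND (NOT q OR s OR q OR r) AND (NOT s OR q OR q OR r) AND (NOT s OR s OR q OR r) AND (q OR s OR NOT r) AND (NOT q OR NOT s OR NOT r) AND (NOT q OR NOT r)   [distribute OR over AND]
⇔ (NOT s OR q OR r) AND (q OR s OR NOT r) AND (NOT q OR NOT r)   [simplify]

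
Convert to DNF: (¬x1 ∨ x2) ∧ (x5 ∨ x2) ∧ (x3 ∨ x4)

(¬x1 ∧ x5 ∧ x3) ∨ (¬x1 ∧ x5 ∧ x4) ∨ (x2 ∧ x3) ∨ (x2 ∧ x4)

(¬x1 ∨ x2) ∧ (x5 ∨ x2) ∧ (x3 ∨ x4)
⇔ (¬x1 ∧ x5 ∧ x3) ∨ (¬x1 ∧ x5 ∧ x4) ∨ (¬x1 ∧ x2 ∧ x3) ∨ (¬x1 ∧ x2 ∧ x4) ∨ (x2 ∧ x5 ∧ x3) ∨ (x2 ∧ x5 ∧ x4) ∨ (x2 ∧ x2 ∧ x3) ∨ (x2 ∧ x2 ∧ x4)   [distribute ∧ over ∨]
⇔ (¬x1 ∧ x5 ∧ x3) ∨ (¬x1 ∧ x5 ∧ x4) ∨ (x2 ∧ x3) ∨ (x2 ∧ x4)   [simplify]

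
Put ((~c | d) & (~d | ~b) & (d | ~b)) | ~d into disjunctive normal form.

((~c | d) & (~d | ~b) & (d | ~b)) | ~d
≡ (~c & ~d & d) | (~c & ~d & ~b) | (~c & ~b & d) | (~c & ~b & ~b) | (d & ~d & d) | (d & ~d & ~b) | (d & ~b & d) | (d & ~b & ~b) | ~d   — distribute & over |
≡ (~c & ~b) | (d & ~b) | ~d   — simplify

(~c & ~b) | (d & ~b) | ~d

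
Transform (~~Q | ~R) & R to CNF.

(~~Q | ~R) & R
≡ (Q | ~R) & R

(Q | ~R) & R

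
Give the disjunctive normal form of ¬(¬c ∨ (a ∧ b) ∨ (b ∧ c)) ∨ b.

(c ∧ ¬b) ∨ b

¬(¬c ∨ (a ∧ b) ∨ (b ∧ c)) ∨ b
= (¬¬c ∧ ¬(a ∧ b) ∧ ¬(b ∧ c)) ∨ b   — De Morgan
= (c ∧ ¬(a ∧ b) ∧ ¬(b ∧ c)) ∨ b   — double negation
= (c ∧ (¬a ∨ ¬b) ∧ ¬(b ∧ c)) ∨ b   — De Morgan
= (c ∧ (¬a ∨ ¬b) ∧ (¬b ∨ ¬c)) ∨ b   — De Morgan
= (c ∧ ¬a ∧ ¬b) ∨ (c ∧ ¬a ∧ ¬c) ∨ (c ∧ ¬b ∧ ¬b) ∨ (c ∧ ¬b ∧ ¬c) ∨ b   — distribute ∧ over ∨
= (c ∧ ¬b) ∨ b   — simplify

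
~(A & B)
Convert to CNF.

~(A & B)
= ~A | ~B   (De Morgan)

~A | ~B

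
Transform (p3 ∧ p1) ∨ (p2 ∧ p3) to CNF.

(p3 ∧ p1) ∨ (p2 ∧ p3)
≡ (p3 ∨ p2) ∧ (p3 ∨ p3) ∧ (p1 ∨ p2) ∧ (p1 ∨ p3)
≡ p3 ∧ (p1 ∨ p2)

p3 ∧ (p1 ∨ p2)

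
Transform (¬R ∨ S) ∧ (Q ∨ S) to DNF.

(¬R ∧ Q) ∨ S

(¬R ∨ S) ∧ (Q ∨ S)
≡ (¬R ∧ Q) ∨ (¬R ∧ S) ∨ (S ∧ Q) ∨ (S ∧ S)
≡ (¬R ∧ Q) ∨ S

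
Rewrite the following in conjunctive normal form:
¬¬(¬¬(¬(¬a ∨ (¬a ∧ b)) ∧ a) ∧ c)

¬¬(¬¬(¬(¬a ∨ (¬a ∧ b)) ∧ a) ∧ c)
≡ ¬¬(¬(¬a ∨ (¬a ∧ b)) ∧ a) ∧ c   — double negation
≡ ¬(¬a ∨ (¬a ∧ b)) ∧ a ∧ c   — double negation
≡ ¬¬a ∧ ¬(¬a ∧ b) ∧ a ∧ c   — De Morgan
≡ a ∧ ¬(¬a ∧ b) ∧ a ∧ c   — double negation
≡ a ∧ (¬¬a ∨ ¬b) ∧ a ∧ c   — De Morgan
≡ a ∧ (a ∨ ¬b) ∧ a ∧ c   — double negation
≡ a ∧ c   — simplify

a ∧ c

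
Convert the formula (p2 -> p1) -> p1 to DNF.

(p2 & ~p1) | p1

(p2 -> p1) -> p1
= ~(p2 -> p1) | p1   [eliminate ->]
= ~(~p2 | p1) | p1   [eliminate ->]
= (~~p2 & ~p1) | p1   [De Morgan]
= (p2 & ~p1) | p1   [double negation]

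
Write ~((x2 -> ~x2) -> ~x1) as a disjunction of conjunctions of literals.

~((x2 -> ~x2) -> ~x1)
⇔ ~(~(x2 -> ~x2) | ~x1)   (eliminate ->)
⇔ ~(~(~x2 | ~x2) | ~x1)   (eliminate ->)
⇔ ~~(~x2 | ~x2) & ~~x1   (De Morgan)
⇔ (~x2 | ~x2) & ~~x1   (double negation)
⇔ (~x2 | ~x2) & x1   (double negation)
⇔ (~x2 & x1) | (~x2 & x1)   (distribute & over |)
⇔ ~x2 & x1   (simplify)

~x2 & x1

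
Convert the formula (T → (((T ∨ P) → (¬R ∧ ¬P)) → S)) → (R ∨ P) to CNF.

(T ∨ R ∨ P) ∧ (¬S ∨ R ∨ P)

(T → (((T ∨ P) → (¬R ∧ ¬P)) → S)) → (R ∨ P)
≡ ¬(T → (((T ∨ P) → (¬R ∧ ¬P)) → S)) ∨ R ∨ P   (eliminate →)
≡ ¬(¬T ∨ (((T ∨ P) → (¬R ∧ ¬P)) → S)) ∨ R ∨ P   (eliminate →)
≡ ¬(¬T ∨ ¬((T ∨ P) → (¬R ∧ ¬P)) ∨ S) ∨ R ∨ P   (eliminate →)
≡ ¬(¬T ∨ ¬(¬(T ∨ P) ∨ (¬R ∧ ¬P)) ∨ S) ∨ R ∨ P   (eliminate →)
≡ (¬¬T ∧ ¬¬(¬(T ∨ P) ∨ (¬R ∧ ¬P)) ∧ ¬S) ∨ R ∨ P   (De Morgan)
≡ (T ∧ ¬¬(¬(T ∨ P) ∨ (¬R ∧ ¬P)) ∧ ¬S) ∨ R ∨ P   (double negation)
≡ (T ∧ (¬(T ∨ P) ∨ (¬R ∧ ¬P)) ∧ ¬S) ∨ R ∨ P   (double negation)
≡ (T ∧ ((¬T ∧ ¬P) ∨ (¬R ∧ ¬P)) ∧ ¬S) ∨ R ∨ P   (De Morgan)
≡ (T ∨ R ∨ P) ∧ (¬T ∨ ¬R ∨ R ∨ P) ∧ (¬T ∨ ¬P ∨ R ∨ P) ∧ (¬P ∨ ¬R ∨ R ∨ P) ∧ (¬P ∨ ¬P ∨ R ∨ P) ∧ (¬S ∨ R ∨ P)   (distribute ∨ over ∧)
≡ (T ∨ R ∨ P) ∧ (¬S ∨ R ∨ P)   (simplify)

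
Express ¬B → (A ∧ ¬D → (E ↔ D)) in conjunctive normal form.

¬B → (A ∧ ¬D → (E ↔ D))
≡ ¬¬B ∨ (A ∧ ¬D → (E ↔ D))   — eliminate →
≡ ¬¬B ∨ ¬(A ∧ ¬D) ∨ (E ↔ D)   — eliminate →
≡ ¬¬B ∨ ¬(A ∧ ¬D) ∨ (E → D) ∧ (D → E)   — eliminate ↔
≡ ¬¬B ∨ ¬(A ∧ ¬D) ∨ (¬E ∨ D) ∧ (D → E)   — eliminate →
≡ ¬¬B ∨ ¬(A ∧ ¬D) ∨ (¬E ∨ D) ∧ (¬D ∨ E)   — eliminate →
≡ B ∨ ¬(A ∧ ¬D) ∨ (¬E ∨ D) ∧ (¬D ∨ E)   — double negation
≡ B ∨ ¬A ∨ ¬¬D ∨ (¬E ∨ D) ∧ (¬D ∨ E)   — De Morgan
≡ B ∨ ¬A ∨ D ∨ (¬E ∨ D) ∧ (¬D ∨ E)   — double negation
≡ (B ∨ ¬A ∨ D ∨ ¬E ∨ D) ∧ (B ∨ ¬A ∨ D ∨ ¬D ∨ E)   — distribute ∨ over ∧
≡ B ∨ ¬A ∨ D ∨ ¬E   — simplify

B ∨ ¬A ∨ D ∨ ¬E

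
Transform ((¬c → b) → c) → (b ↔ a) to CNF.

(c ∨ b ∨ ¬a) ∧ (¬c ∨ ¬b ∨ a) ∧ (¬c ∨ ¬a ∨ b)

((¬c → b) → c) → (b ↔ a)
≡ ¬((¬c → b) → c) ∨ (b ↔ a)   [eliminate →]
≡ ¬(¬(¬c → b) ∨ c) ∨ (b ↔ a)   [eliminate →]
≡ ¬(¬(¬¬c ∨ b) ∨ c) ∨ (b ↔ a)   [eliminate →]
≡ ¬(¬(¬¬c ∨ b) ∨ c) ∨ ((b → a) ∧ (a → b))   [eliminate ↔]
≡ ¬(¬(¬¬c ∨ b) ∨ c) ∨ ((¬b ∨ a) ∧ (a → b))   [eliminate →]
≡ ¬(¬(¬¬c ∨ b) ∨ c) ∨ ((¬b ∨ a) ∧ (¬a ∨ b))   [eliminate →]
≡ (¬¬(¬¬c ∨ b) ∧ ¬c) ∨ ((¬b ∨ a) ∧ (¬a ∨ b))   [De Morgan]
≡ ((¬¬c ∨ b) ∧ ¬c) ∨ ((¬b ∨ a) ∧ (¬a ∨ b))   [double negation]
≡ ((c ∨ b) ∧ ¬c) ∨ ((¬b ∨ a) ∧ (¬a ∨ b))   [double negation]
≡ (c ∨ b ∨ ¬b ∨ a) ∧ (c ∨ b ∨ ¬a ∨ b) ∧ (¬c ∨ ¬b ∨ a) ∧ (¬c ∨ ¬a ∨ b)   [distribute ∨ over ∧]
≡ (c ∨ b ∨ ¬a) ∧ (¬c ∨ ¬b ∨ a) ∧ (¬c ∨ ¬a ∨ b)   [simplify]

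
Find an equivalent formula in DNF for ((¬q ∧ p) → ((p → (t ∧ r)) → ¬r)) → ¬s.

((¬q ∧ p) → ((p → (t ∧ r)) → ¬r)) → ¬s
≡ ¬((¬q ∧ p) → ((p → (t ∧ r)) → ¬r)) ∨ ¬s   [eliminate →]
≡ ¬(¬(¬q ∧ p) ∨ ((p → (t ∧ r)) → ¬r)) ∨ ¬s   [eliminate →]
≡ ¬(¬(¬q ∧ p) ∨ ¬(p → (t ∧ r)) ∨ ¬r) ∨ ¬s   [eliminate →]
≡ ¬(¬(¬q ∧ p) ∨ ¬(¬p ∨ (t ∧ r)) ∨ ¬r) ∨ ¬s   [eliminate →]
≡ (¬¬(¬q ∧ p) ∧ ¬¬(¬p ∨ (t ∧ r)) ∧ ¬¬r) ∨ ¬s   [De Morgan]
≡ (¬q ∧ p ∧ ¬¬(¬p ∨ (t ∧ r)) ∧ ¬¬r) ∨ ¬s   [double negation]
≡ (¬q ∧ p ∧ (¬p ∨ (t ∧ r)) ∧ ¬¬r) ∨ ¬s   [double negation]
≡ (¬q ∧ p ∧ (¬p ∨ (t ∧ r)) ∧ r) ∨ ¬s   [double negation]
≡ (¬q ∧ p ∧ ¬p ∧ r) ∨ (¬q ∧ p ∧ t ∧ r ∧ r) ∨ ¬s   [distribute ∧ over ∨]
≡ (¬q ∧ p ∧ t ∧ r) ∨ ¬s   [simplify]

(¬q ∧ p ∧ t ∧ r) ∨ ¬s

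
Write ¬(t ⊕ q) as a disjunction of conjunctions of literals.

(¬t ∧ ¬q) ∨ (q ∧ t)

¬(t ⊕ q)
≡ ¬((t ∧ ¬q) ∨ (¬t ∧ q))   [expand ⊕]
≡ ¬(t ∧ ¬q) ∧ ¬(¬t ∧ q)   [De Morgan]
≡ (¬t ∨ ¬¬q) ∧ ¬(¬t ∧ q)   [De Morgan]
≡ (¬t ∨ q) ∧ ¬(¬t ∧ q)   [double negation]
≡ (¬t ∨ q) ∧ (¬¬t ∨ ¬q)   [De Morgan]
≡ (¬t ∨ q) ∧ (t ∨ ¬q)   [double negation]
≡ (¬t ∧ t) ∨ (¬t ∧ ¬q) ∨ (q ∧ t) ∨ (q ∧ ¬q)   [distribute ∧ over ∨]
≡ (¬t ∧ ¬q) ∨ (q ∧ t)   [simplify]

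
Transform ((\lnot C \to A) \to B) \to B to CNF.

((\lnot C \to A) \to B) \to B
≡ \lnot ((\lnot C \to A) \to B) \lor B   [eliminate \to]
≡ \lnot (\lnot (\lnot C \to A) \lor B) \lor B   [eliminate \to]
≡ \lnot (\lnot (\lnot \lnot C \lor A) \lor B) \lor B   [eliminate \to]
≡ \lnot \lnot (\lnot \lnot C \lor A) \land \lnot B \lor B   [De Morgan]
≡ (\lnot \lnot C \lor A) \land \lnot B \lor B   [double negation]
≡ (C \lor A) \land \lnot B \lor B   [double negation]
≡ (C \lor A \lor B) \land (\lnot B \lor B)   [distribute \lor over \land]
≡ C \lor A \lor B   [simplify]

C \lor A \lor B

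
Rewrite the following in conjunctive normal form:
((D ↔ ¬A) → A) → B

(A ∨ D ∨ B) ∧ (¬A ∨ B)

((D ↔ ¬A) → A) → B
= ¬((D ↔ ¬A) → A) ∨ B   [eliminate →]
= ¬(¬(D ↔ ¬A) ∨ A) ∨ B   [eliminate →]
= ¬(¬((D → ¬A) ∧ (¬A → D)) ∨ A) ∨ B   [eliminate ↔]
= ¬(¬((¬D ∨ ¬A) ∧ (¬A → D)) ∨ A) ∨ B   [eliminate →]
= ¬(¬((¬D ∨ ¬A) ∧ (¬¬A ∨ D)) ∨ A) ∨ B   [eliminate →]
= (¬¬((¬D ∨ ¬A) ∧ (¬¬A ∨ D)) ∧ ¬A) ∨ B   [De Morgan]
= ((¬D ∨ ¬A) ∧ (¬¬A ∨ D) ∧ ¬A) ∨ B   [double negation]
= ((¬D ∨ ¬A) ∧ (A ∨ D) ∧ ¬A) ∨ B   [double negation]
= (¬D ∨ ¬A ∨ B) ∧ (A ∨ D ∨ B) ∧ (¬A ∨ B)   [distribute ∨ over ∧]
= (A ∨ D ∨ B) ∧ (¬A ∨ B)   [simplify]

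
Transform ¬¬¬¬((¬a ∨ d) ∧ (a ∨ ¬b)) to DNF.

¬¬¬¬((¬a ∨ d) ∧ (a ∨ ¬b))
≡ ¬¬((¬a ∨ d) ∧ (a ∨ ¬b))   [double negation]
≡ (¬a ∨ d) ∧ (a ∨ ¬b)   [double negation]
≡ (¬a ∧ a) ∨ (¬a ∧ ¬b) ∨ (d ∧ a) ∨ (d ∧ ¬b)   [distribute ∧ over ∨]
≡ (¬a ∧ ¬b) ∨ (d ∧ a) ∨ (d ∧ ¬b)   [simplify]

(¬a ∧ ¬b) ∨ (d ∧ a) ∨ (d ∧ ¬b)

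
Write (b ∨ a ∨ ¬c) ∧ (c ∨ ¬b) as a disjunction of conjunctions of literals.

(b ∧ c) ∨ (a ∧ c) ∨ (a ∧ ¬b) ∨ (¬c ∧ ¬b)

(b ∨ a ∨ ¬c) ∧ (c ∨ ¬b)
⇔ (b ∧ c) ∨ (b ∧ ¬b) ∨ (a ∧ c) ∨ (a ∧ ¬b) ∨ (¬c ∧ c) ∨ (¬c ∧ ¬b)   [distribute ∧ over ∨]
⇔ (b ∧ c) ∨ (a ∧ c) ∨ (a ∧ ¬b) ∨ (¬c ∧ ¬b)   [simplify]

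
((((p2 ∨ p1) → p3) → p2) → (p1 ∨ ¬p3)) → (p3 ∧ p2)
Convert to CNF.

((((p2 ∨ p1) → p3) → p2) → (p1 ∨ ¬p3)) → (p3 ∧ p2)
≡ ¬((((p2 ∨ p1) → p3) → p2) → (p1 ∨ ¬p3)) ∨ (p3 ∧ p2)   [eliminate →]
≡ ¬(¬(((p2 ∨ p1) → p3) → p2) ∨ p1 ∨ ¬p3) ∨ (p3 ∧ p2)   [eliminate →]
≡ ¬(¬(¬((p2 ∨ p1) → p3) ∨ p2) ∨ p1 ∨ ¬p3) ∨ (p3 ∧ p2)   [eliminate →]
≡ ¬(¬(¬(¬(p2 ∨ p1) ∨ p3) ∨ p2) ∨ p1 ∨ ¬p3) ∨ (p3 ∧ p2)   [eliminate →]
≡ (¬¬(¬(¬(p2 ∨ p1) ∨ p3) ∨ p2) ∧ ¬p1 ∧ ¬¬p3) ∨ (p3 ∧ p2)   [De Morgan]
≡ ((¬(¬(p2 ∨ p1) ∨ p3) ∨ p2) ∧ ¬p1 ∧ ¬¬p3) ∨ (p3 ∧ p2)   [double negation]
≡ (((¬¬(p2 ∨ p1) ∧ ¬p3) ∨ p2) ∧ ¬p1 ∧ ¬¬p3) ∨ (p3 ∧ p2)   [De Morgan]
≡ ((((p2 ∨ p1) ∧ ¬p3) ∨ p2) ∧ ¬p1 ∧ ¬¬p3) ∨ (p3 ∧ p2)   [double negation]
≡ ((((p2 ∨ p1) ∧ ¬p3) ∨ p2) ∧ ¬p1 ∧ p3) ∨ (p3 ∧ p2)   [double negation]
≡ (p2 ∨ p1 ∨ p2 ∨ p3) ∧ (p2 ∨ p1 ∨ p2 ∨ p2) ∧ (¬p3 ∨ p2 ∨ p3) ∧ (¬p3 ∨ p2 ∨ p2) ∧ (¬p1 ∨ p3) ∧ (¬p1 ∨ p2) ∧ (p3 ∨ p3) ∧ (p3 ∨ p2)   [distribute ∨ over ∧]
≡ (p2 ∨ p1) ∧ (¬p3 ∨ p2) ∧ (¬p1 ∨ p2) ∧ p3   [simplify]

(p2 ∨ p1) ∧ (¬p3 ∨ p2) ∧ (¬p1 ∨ p2) ∧ p3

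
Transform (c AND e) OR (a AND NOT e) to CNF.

(c AND e) OR (a AND NOT e)
≡ (c OR a) AND (c OR NOT e) AND (e OR a) AND (e OR NOT e)   [distribute OR over AND]
≡ (c OR a) AND (c OR NOT e) AND (e OR a)   [simplify]

(c OR a) AND (c OR NOT e) AND (e OR a)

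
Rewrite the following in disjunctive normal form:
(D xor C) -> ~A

(D xor C) -> ~A
⇔ ~(D xor C) | ~A   [eliminate ->]
⇔ ~((D & ~C) | (~D & C)) | ~A   [expand xor]
⇔ (~(D & ~C) & ~(~D & C)) | ~A   [De Morgan]
⇔ ((~D | ~~C) & ~(~D & C)) | ~A   [De Morgan]
⇔ ((~D | C) & ~(~D & C)) | ~A   [double negation]
⇔ ((~D | C) & (~~D | ~C)) | ~A   [De Morgan]
⇔ ((~D | C) & (D | ~C)) | ~A   [double negation]
⇔ (~D & D) | (~D & ~C) | (C & D) | (C & ~C) | ~A   [distribute & over |]
⇔ (~D & ~C) | (C & D) | ~A   [simplify]

(~D & ~C) | (C & D) | ~A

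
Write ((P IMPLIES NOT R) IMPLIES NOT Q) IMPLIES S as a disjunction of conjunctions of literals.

(NOT P AND Q) OR (NOT R AND Q) OR S

((P IMPLIES NOT R) IMPLIES NOT Q) IMPLIES S
≡ NOT ((P IMPLIES NOT R) IMPLIES NOT Q) OR S   (eliminate IMPLIES)
≡ NOT (NOT (P IMPLIES NOT R) OR NOT Q) OR S   (eliminate IMPLIES)
≡ NOT (NOT (NOT P OR NOT R) OR NOT Q) OR S   (eliminate IMPLIES)
≡ (NOT NOT (NOT P OR NOT R) AND NOT NOT Q) OR S   (De Morgan)
≡ ((NOT P OR NOT R) AND NOT NOT Q) OR S   (double negation)
≡ ((NOT P OR NOT R) AND Q) OR S   (double negation)
≡ (NOT P AND Q) OR (NOT R AND Q) OR S   (distribute AND over OR)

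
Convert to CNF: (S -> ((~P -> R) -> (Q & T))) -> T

(S -> ((~P -> R) -> (Q & T))) -> T
≡ ~(S -> ((~P -> R) -> (Q & T))) | T   (eliminate ->)
≡ ~(~S | ((~P -> R) -> (Q & T))) | T   (eliminate ->)
≡ ~(~S | ~(~P -> R) | (Q & T)) | T   (eliminate ->)
≡ ~(~S | ~(~~P | R) | (Q & T)) | T   (eliminate ->)
≡ (~~S & ~~(~~P | R) & ~(Q & T)) | T   (De Morgan)
≡ (S & ~~(~~P | R) & ~(Q & T)) | T   (double negation)
≡ (S & (~~P | R) & ~(Q & T)) | T   (double negation)
≡ (S & (P | R) & ~(Q & T)) | T   (double negation)
≡ (S & (P | R) & (~Q | ~T)) | T   (De Morgan)
≡ (S | T) & (P | R | T) & (~Q | ~T | T)   (distribute | over &)
≡ (S | T) & (P | R | T)   (simplify)

(S | T) & (P | R | T)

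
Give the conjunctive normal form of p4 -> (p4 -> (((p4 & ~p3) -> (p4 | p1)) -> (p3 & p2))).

p4 -> (p4 -> (((p4 & ~p3) -> (p4 | p1)) -> (p3 & p2)))
≡ ~p4 | (p4 -> (((p4 & ~p3) -> (p4 | p1)) -> (p3 & p2)))   [eliminate ->]
≡ ~p4 | ~p4 | (((p4 & ~p3) -> (p4 | p1)) -> (p3 & p2))   [eliminate ->]
≡ ~p4 | ~p4 | ~((p4 & ~p3) -> (p4 | p1)) | (p3 & p2)   [eliminate ->]
≡ ~p4 | ~p4 | ~(~(p4 & ~p3) | p4 | p1) | (p3 & p2)   [eliminate ->]
≡ ~p4 | ~p4 | (~~(p4 & ~p3) & ~p4 & ~p1) | (p3 & p2)   [De Morgan]
≡ ~p4 | ~p4 | (p4 & ~p3 & ~p4 & ~p1) | (p3 & p2)   [double negation]
≡ (~p4 | ~p4 | p4 | p3) & (~p4 | ~p4 | p4 | p2) & (~p4 | ~p4 | ~p3 | p3) & (~p4 | ~p4 | ~p3 | p2) & (~p4 | ~p4 | ~p4 | p3) & (~p4 | ~p4 | ~p4 | p2) & (~p4 | ~p4 | ~p1 | p3) & (~p4 | ~p4 | ~p1 | p2)   [distribute | over &]
≡ (~p4 | p3) & (~p4 | p2)   [simplify]

(~p4 | p3) & (~p4 | p2)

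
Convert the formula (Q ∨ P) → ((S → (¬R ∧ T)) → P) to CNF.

(¬Q ∨ S ∨ P) ∧ (¬Q ∨ R ∨ ¬T ∨ P)

(Q ∨ P) → ((S → (¬R ∧ T)) → P)
≡ ¬(Q ∨ P) ∨ ((S → (¬R ∧ T)) → P)
≡ ¬(Q ∨ P) ∨ ¬(S → (¬R ∧ T)) ∨ P
≡ ¬(Q ∨ P) ∨ ¬(¬S ∨ (¬R ∧ T)) ∨ P
≡ (¬Q ∧ ¬P) ∨ ¬(¬S ∨ (¬R ∧ T)) ∨ P
≡ (¬Q ∧ ¬P) ∨ (¬¬S ∧ ¬(¬R ∧ T)) ∨ P
≡ (¬Q ∧ ¬P) ∨ (S ∧ ¬(¬R ∧ T)) ∨ P
≡ (¬Q ∧ ¬P) ∨ (S ∧ (¬¬R ∨ ¬T)) ∨ P
≡ (¬Q ∧ ¬P) ∨ (S ∧ (R ∨ ¬T)) ∨ P
≡ (¬Q ∨ S ∨ P) ∧ (¬Q ∨ R ∨ ¬T ∨ P) ∧ (¬P ∨ S ∨ P) ∧ (¬P ∨ R ∨ ¬T ∨ P)
≡ (¬Q ∨ S ∨ P) ∧ (¬Q ∨ R ∨ ¬T ∨ P)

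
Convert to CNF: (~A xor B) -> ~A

~B | ~A

(~A xor B) -> ~A
⇔ ~(~A xor B) | ~A   [eliminate ->]
⇔ ~((~A | B) & ~(~A & B)) | ~A   [expand xor]
⇔ ~(~A | B) | ~~(~A & B) | ~A   [De Morgan]
⇔ (~~A & ~B) | ~~(~A & B) | ~A   [De Morgan]
⇔ (A & ~B) | ~~(~A & B) | ~A   [double negation]
⇔ (A & ~B) | (~A & B) | ~A   [double negation]
⇔ (A | ~A | ~A) & (A | B | ~A) & (~B | ~A | ~A) & (~B | B | ~A)   [distribute | over &]
⇔ ~B | ~A   [simplify]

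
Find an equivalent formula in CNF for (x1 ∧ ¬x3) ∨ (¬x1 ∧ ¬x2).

(x1 ∨ ¬x2) ∧ (¬x3 ∨ ¬x1) ∧ (¬x3 ∨ ¬x2)

(x1 ∧ ¬x3) ∨ (¬x1 ∧ ¬x2)
⇔ (x1 ∨ ¬x1) ∧ (x1 ∨ ¬x2) ∧ (¬x3 ∨ ¬x1) ∧ (¬x3 ∨ ¬x2)   [distribute ∨ over ∧]
⇔ (x1 ∨ ¬x2) ∧ (¬x3 ∨ ¬x1) ∧ (¬x3 ∨ ¬x2)   [simplify]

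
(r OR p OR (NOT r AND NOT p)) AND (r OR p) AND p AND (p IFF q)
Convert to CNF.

p AND (NOT p OR q)

(r OR p OR (NOT r AND NOT p)) AND (r OR p) AND p AND (p IFF q)
≡ (r OR p OR (NOT r AND NOT p)) AND (r OR p) AND p AND (p IMPLIES q) AND (q IMPLIES p)   [eliminate IFF]
≡ (r OR p OR (NOT r AND NOT p)) AND (r OR p) AND p AND (NOT p OR q) AND (q IMPLIES p)   [eliminate IMPLIES]
≡ (r OR p OR (NOT r AND NOT p)) AND (r OR p) AND p AND (NOT p OR q) AND (NOT q OR p)   [eliminate IMPLIES]
≡ (r OR p OR NOT r) AND (r OR p OR NOT p) AND (r OR p) AND p AND (NOT p OR q) AND (NOT q OR p)   [distribute OR over AND]
≡ p AND (NOT p OR q)   [simplify]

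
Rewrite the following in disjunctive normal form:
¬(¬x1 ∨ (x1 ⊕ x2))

x1 ∧ x2

¬(¬x1 ∨ (x1 ⊕ x2))
≡ ¬(¬x1 ∨ (x1 ∧ ¬x2) ∨ (¬x1 ∧ x2))   — expand ⊕
≡ ¬¬x1 ∧ ¬(x1 ∧ ¬x2) ∧ ¬(¬x1 ∧ x2)   — De Morgan
≡ x1 ∧ ¬(x1 ∧ ¬x2) ∧ ¬(¬x1 ∧ x2)   — double negation
≡ x1 ∧ (¬x1 ∨ ¬¬x2) ∧ ¬(¬x1 ∧ x2)   — De Morgan
≡ x1 ∧ (¬x1 ∨ x2) ∧ ¬(¬x1 ∧ x2)   — double negation
≡ x1 ∧ (¬x1 ∨ x2) ∧ (¬¬x1 ∨ ¬x2)   — De Morgan
≡ x1 ∧ (¬x1 ∨ x2) ∧ (x1 ∨ ¬x2)   — double negation
≡ (x1 ∧ ¬x1 ∧ x1) ∨ (x1 ∧ ¬x1 ∧ ¬x2) ∨ (x1 ∧ x2 ∧ x1) ∨ (x1 ∧ x2 ∧ ¬x2)   — distribute ∧ over ∨
≡ x1 ∧ x2   — simplify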